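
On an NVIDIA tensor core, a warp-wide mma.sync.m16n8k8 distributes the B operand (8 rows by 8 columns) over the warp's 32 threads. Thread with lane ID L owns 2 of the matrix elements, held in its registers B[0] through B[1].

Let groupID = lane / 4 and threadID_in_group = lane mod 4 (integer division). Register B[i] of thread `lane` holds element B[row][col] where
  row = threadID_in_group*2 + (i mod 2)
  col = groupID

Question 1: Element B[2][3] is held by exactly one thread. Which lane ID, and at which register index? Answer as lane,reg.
13,0

c: 3->gid=3  r: 2->tid=1,i&1=0
L=3*4+1=13  i=0=0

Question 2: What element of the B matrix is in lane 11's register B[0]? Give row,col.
6,2

11: G=2,T=3
[0] (3*2+0,2) = (6,2)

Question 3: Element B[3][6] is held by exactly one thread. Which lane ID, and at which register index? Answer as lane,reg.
25,1

c: 6->gid=6  r: 3->tid=1,i&1=1
L=6*4+1=25  i=1=1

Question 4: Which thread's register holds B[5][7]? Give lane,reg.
c=7⇒gr=7  r=5⇒th=2,odd=1
L=7*4+2=30  i=1=1

30,1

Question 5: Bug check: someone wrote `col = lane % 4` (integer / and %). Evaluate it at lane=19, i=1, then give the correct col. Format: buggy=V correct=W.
`lane % 4`[19,1]=>3
lane 19: grp=4 (19/4), tig=3 (19%4)
i=1: r=3*2+1=7, c=grp=4
col: 3 vs 4

buggy=3 correct=4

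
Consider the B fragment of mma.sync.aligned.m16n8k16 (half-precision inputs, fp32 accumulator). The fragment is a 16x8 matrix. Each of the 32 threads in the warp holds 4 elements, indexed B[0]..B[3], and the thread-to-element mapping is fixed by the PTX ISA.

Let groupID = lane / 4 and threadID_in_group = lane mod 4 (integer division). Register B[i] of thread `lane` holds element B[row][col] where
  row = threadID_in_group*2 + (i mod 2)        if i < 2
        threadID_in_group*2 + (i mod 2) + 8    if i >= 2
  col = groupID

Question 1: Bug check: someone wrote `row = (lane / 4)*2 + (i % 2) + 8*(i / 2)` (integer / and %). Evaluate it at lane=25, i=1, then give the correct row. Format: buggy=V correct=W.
`(lane / 4)*2 + (i % 2) + 8*(i / 2)`[25,1]->13
lane 25->25/4=6, 25 mod 4=1
i=1  r:2·1+1+0->3  c:6
row: 13 vs 3

buggy=13 correct=3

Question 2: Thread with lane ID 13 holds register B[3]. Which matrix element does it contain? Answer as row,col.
13: g=3,t=1
[3] (1*2+1+8,3) = (11,3)

11,3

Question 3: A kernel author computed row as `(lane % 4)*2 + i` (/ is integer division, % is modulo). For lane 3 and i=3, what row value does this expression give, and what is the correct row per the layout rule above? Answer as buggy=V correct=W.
buggy=9 correct=15

`(lane % 4)*2 + i`[3,3]⇒9
3: gr=0,th=3
[3] (3*2+1+8,0) = (15,0)
row: 9 vs 15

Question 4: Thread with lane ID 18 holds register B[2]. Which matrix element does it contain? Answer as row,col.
18: g=4,t=2
[2] (2*2+0+8,4) = (12,4)

12,4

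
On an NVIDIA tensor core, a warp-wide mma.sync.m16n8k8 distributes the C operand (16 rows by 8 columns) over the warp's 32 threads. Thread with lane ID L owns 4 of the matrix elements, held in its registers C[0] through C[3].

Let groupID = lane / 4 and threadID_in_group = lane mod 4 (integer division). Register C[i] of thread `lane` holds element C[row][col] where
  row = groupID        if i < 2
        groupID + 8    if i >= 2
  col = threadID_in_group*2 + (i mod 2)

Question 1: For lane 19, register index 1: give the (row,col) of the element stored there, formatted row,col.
L=19=>grp=19>>2=4, tig=19&3=3
[1]=>row 4+0=4  col 3·2+1=7

4,7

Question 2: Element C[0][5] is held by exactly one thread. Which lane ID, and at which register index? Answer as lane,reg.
2,1

r:0=>grp=0,rB=0  c:5=>tig=2,lo=1
L=0*4+2=2  i=0*2+1=1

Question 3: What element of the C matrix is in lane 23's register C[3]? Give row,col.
L=23→G=23>>2=5, T=23&3=3
[3]→row 5+8=13  col 3·2+1=7

13,7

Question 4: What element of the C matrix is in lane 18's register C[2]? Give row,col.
18: g=4,t=2
[2] (4+8,2*2+0) = (12,4)

12,4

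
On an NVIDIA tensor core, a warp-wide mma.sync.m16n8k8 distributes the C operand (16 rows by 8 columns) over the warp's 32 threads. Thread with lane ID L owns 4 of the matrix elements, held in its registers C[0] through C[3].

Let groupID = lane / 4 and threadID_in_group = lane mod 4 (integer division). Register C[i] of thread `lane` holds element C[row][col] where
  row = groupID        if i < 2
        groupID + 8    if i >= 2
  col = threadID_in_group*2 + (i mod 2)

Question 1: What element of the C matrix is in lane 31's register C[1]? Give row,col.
L=31⇒gr=31>>2=7, th=31&3=3
[1]⇒row 7+0=7  col 3·2+1=7

7,7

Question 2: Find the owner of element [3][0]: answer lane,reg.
12,0

r=3⇒gr=3,Rb=0  c=0⇒th=0,odd=0
L=3*4+0=12  i=0*2+0=0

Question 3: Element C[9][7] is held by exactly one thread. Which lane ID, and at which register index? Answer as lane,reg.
7,3

r:9=>grp=1,rB=1  c:7=>tig=3,lo=1
L=1*4+3=7  i=1*2+1=3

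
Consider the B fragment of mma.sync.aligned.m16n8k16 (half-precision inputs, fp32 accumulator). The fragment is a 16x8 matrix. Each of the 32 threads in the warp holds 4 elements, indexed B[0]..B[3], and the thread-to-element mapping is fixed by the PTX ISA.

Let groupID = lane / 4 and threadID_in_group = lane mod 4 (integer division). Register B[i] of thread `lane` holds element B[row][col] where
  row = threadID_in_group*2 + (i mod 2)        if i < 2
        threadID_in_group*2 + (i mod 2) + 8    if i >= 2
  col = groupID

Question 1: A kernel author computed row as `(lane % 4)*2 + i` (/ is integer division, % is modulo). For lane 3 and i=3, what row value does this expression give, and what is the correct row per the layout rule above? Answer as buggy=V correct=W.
`(lane % 4)*2 + i`[3,3]=>9
lane 3=>3/4=0, 3 mod 4=3
i=3  r:2·3+1+8=>15  c:0
row: 9 vs 15

buggy=9 correct=15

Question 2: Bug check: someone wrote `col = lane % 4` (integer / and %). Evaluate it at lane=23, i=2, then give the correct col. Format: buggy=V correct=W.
buggy=3 correct=5

`lane % 4`[23,2]->3
lane 23: g=5 (23/4), t=3 (23%4)
i=2: r=3*2+0+8=14, c=g=5
col: 3 vs 5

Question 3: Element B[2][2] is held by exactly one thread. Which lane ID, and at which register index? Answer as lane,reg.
9,0

c: 2->gid=2  r: 2->r8=0,tid=1,i&1=0
L=2*4+1=9  i=0*2+0=0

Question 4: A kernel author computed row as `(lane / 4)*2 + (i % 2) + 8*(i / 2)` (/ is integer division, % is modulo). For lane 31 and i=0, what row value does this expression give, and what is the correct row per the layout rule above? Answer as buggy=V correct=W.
buggy=14 correct=6

`(lane / 4)*2 + (i % 2) + 8*(i / 2)`[31,0]=>14
lane 31=>31/4=7, 31 mod 4=3
i=0  r:2·3+0+0=>6  c:7
row: 14 vs 6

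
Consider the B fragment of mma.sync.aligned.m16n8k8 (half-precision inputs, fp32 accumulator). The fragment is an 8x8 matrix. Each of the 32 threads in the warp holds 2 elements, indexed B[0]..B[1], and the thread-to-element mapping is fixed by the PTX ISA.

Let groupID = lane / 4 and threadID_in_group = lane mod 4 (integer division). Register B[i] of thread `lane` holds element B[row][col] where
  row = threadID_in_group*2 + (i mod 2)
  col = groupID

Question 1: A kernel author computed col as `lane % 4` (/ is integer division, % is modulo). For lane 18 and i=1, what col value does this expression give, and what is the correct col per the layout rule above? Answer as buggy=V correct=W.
`lane % 4`[18,1]→2
18: G=4,T=2
[1] (2*2+1,4) = (5,4)
col: 2 vs 4

buggy=2 correct=4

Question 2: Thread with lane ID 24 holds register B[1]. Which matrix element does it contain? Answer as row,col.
1,6

L=24->gid=24>>2=6, tid=24&3=0
[1]->row 0·2+1=1  col gid=6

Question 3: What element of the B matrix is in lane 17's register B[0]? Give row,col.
L=17->g=17>>2=4, t=17&3=1
[0]->row 1·2+0=2  col g=4

2,4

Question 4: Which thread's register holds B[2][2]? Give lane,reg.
c: 2->gid=2  r: 2->tid=1,i&1=0
L=2*4+1=9  i=0=0

9,0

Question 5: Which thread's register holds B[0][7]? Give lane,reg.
28,0

c=7→G=7  r=0→T=0,p=0
L=7*4+0=28  i=0=0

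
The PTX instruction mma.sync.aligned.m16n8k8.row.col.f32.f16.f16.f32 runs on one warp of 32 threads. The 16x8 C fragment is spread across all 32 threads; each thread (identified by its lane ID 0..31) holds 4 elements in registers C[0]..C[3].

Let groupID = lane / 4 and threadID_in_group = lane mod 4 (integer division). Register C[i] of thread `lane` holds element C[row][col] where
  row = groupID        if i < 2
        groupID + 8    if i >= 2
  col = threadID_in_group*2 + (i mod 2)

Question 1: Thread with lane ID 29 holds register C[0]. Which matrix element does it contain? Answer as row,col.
29: g=7,t=1
[0] (7+0,1*2+0) = (7,2)

7,2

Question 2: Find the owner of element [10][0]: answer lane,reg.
8,2

r=10->g=2,rb=1  c=0->t=0,b0=0
L=2*4+0=8  i=1*2+0=2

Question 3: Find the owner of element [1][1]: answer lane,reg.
r=1→G=1,rhi=0  c=1→T=0,p=1
L=1*4+0=4  i=0*2+1=1

4,1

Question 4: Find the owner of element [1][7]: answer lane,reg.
7,1

r=1⇒gr=1,Rb=0  c=7⇒th=3,odd=1
L=1*4+3=7  i=0*2+1=1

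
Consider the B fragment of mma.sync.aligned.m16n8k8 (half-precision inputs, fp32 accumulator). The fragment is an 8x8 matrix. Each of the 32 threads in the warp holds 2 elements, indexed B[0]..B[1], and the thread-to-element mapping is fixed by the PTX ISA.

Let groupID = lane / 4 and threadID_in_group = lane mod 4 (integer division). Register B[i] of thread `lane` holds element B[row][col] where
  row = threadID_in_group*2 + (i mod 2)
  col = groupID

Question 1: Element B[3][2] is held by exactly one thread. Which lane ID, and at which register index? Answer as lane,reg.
9,1

c=2->g=2  r=3->t=1,b0=1
L=2*4+1=9  i=1=1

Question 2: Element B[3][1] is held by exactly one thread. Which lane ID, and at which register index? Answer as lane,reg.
5,1

c:1=>grp=1  r:3=>tig=1,lo=1
L=1*4+1=5  i=1=1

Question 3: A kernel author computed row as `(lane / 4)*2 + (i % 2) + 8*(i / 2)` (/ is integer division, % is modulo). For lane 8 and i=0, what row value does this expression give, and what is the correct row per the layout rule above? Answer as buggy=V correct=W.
buggy=4 correct=0

`(lane / 4)*2 + (i % 2) + 8*(i / 2)`[8,0]⇒4
lane 8⇒8/4=2, 8 mod 4=0
i=0  r:2·0+0⇒0  c:2
row: 4 vs 0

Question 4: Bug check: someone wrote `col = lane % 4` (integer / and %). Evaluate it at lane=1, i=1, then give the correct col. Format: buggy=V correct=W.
buggy=1 correct=0

`lane % 4`[1,1]->1
lane 1: g=0 (1/4), t=1 (1%4)
i=1: r=1*2+1=3, c=g=0
col: 1 vs 0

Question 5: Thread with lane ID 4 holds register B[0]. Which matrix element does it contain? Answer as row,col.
0,1

L=4→G=4>>2=1, T=4&3=0
[0]→row 0·2+0=0  col G=1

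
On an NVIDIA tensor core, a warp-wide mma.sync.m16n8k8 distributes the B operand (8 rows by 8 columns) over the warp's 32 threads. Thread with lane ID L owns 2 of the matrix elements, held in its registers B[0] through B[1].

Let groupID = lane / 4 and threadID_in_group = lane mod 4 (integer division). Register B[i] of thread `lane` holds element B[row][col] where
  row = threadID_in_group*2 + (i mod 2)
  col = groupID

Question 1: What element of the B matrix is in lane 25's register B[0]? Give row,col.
L=25⇒gr=25>>2=6, th=25&3=1
[0]⇒row 1·2+0=2  col gr=6

2,6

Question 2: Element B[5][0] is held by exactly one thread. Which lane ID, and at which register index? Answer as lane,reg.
c=0→G=0  r=5→T=2,p=1
L=0*4+2=2  i=1=1

2,1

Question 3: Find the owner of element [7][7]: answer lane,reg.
c=7->g=7  r=7->t=3,b0=1
L=7*4+3=31  i=1=1

31,1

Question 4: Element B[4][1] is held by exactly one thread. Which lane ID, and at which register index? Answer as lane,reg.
6,0

c=1⇒gr=1  r=4⇒th=2,odd=0
L=1*4+2=6  i=0=0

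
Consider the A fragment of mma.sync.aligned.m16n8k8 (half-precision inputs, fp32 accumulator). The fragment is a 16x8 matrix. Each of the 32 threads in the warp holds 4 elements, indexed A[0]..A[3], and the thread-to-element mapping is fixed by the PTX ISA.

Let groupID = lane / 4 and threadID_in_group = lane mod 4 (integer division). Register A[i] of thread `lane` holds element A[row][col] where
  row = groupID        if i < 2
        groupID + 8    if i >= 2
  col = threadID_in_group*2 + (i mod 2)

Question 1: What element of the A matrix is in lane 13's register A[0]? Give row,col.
L=13->gid=13>>2=3, tid=13&3=1
[0]->row 3+0=3  col 1·2+0=2

3,2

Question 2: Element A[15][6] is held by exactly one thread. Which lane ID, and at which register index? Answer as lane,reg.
31,2

r=15⇒gr=7,Rb=1  c=6⇒th=3,odd=0
L=7*4+3=31  i=1*2+0=2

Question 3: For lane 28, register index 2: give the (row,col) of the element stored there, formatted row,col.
15,0

28: g=7,t=0
[2] (7+8,0*2+0) = (15,0)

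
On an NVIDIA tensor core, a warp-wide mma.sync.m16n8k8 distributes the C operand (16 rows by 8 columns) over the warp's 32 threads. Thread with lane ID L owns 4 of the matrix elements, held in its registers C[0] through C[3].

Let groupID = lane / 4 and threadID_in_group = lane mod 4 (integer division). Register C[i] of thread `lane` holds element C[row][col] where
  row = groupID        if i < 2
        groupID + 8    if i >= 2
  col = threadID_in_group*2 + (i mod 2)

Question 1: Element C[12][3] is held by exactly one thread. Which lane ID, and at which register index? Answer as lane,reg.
17,3

r:12=>grp=4,rB=1  c:3=>tig=1,lo=1
L=4*4+1=17  i=1*2+1=3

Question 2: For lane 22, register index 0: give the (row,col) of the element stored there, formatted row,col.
L=22->gid=22>>2=5, tid=22&3=2
[0]->row 5+0=5  col 2·2+0=4

5,4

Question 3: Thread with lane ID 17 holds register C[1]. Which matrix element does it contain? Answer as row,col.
4,3

lane 17->17/4=4, 17 mod 4=1
i=1  r:4+0->4  c:2·1+1->3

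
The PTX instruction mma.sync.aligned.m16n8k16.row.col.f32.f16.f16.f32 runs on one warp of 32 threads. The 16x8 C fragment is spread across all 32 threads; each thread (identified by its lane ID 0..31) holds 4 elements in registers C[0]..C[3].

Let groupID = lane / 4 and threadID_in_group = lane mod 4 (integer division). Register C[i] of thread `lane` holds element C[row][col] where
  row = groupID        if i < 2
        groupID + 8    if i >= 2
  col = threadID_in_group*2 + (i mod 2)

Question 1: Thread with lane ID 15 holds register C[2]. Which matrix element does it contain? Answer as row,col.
L=15→G=15>>2=3, T=15&3=3
[2]→row 3+8=11  col 3·2+0=6

11,6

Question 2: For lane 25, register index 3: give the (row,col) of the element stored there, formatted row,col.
L=25->g=25>>2=6, t=25&3=1
[3]->row 6+8=14  col 1·2+1=3

14,3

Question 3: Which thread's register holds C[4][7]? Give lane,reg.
19,1

r:4=>grp=4,rB=0  c:7=>tig=3,lo=1
L=4*4+3=19  i=0*2+1=1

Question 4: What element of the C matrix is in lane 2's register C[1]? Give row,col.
0,5

lane 2=>2/4=0, 2 mod 4=2
i=1  r:0+0=>0  c:2·2+1=>5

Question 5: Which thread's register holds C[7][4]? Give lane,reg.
r=7->g=7,rb=0  c=4->t=2,b0=0
L=7*4+2=30  i=0*2+0=0

30,0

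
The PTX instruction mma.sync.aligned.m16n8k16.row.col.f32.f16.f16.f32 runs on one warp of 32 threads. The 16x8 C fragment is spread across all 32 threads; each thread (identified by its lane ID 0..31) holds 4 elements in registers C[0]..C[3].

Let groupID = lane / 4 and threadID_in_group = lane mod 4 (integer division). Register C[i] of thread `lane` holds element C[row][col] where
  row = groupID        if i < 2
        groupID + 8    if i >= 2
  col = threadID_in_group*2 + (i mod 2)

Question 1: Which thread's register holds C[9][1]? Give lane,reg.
4,3

r=9→G=1,rhi=1  c=1→T=0,p=1
L=1*4+0=4  i=1*2+1=3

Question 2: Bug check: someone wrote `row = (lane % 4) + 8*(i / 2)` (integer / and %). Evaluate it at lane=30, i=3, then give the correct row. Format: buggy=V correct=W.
buggy=10 correct=15

`(lane % 4) + 8*(i / 2)`[30,3]⇒10
lane 30⇒30/4=7, 30 mod 4=2
i=3  r:7+8⇒15  c:2·2+1⇒5
row: 10 vs 15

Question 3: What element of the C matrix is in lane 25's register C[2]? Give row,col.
14,2

lane 25: g=6 (25/4), t=1 (25%4)
i=2: r=6+8=14, c=1*2+0=2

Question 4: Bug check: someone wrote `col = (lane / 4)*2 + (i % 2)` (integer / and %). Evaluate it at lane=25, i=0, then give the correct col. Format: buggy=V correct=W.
buggy=12 correct=2

`(lane / 4)*2 + (i % 2)`[25,0]->12
lane 25->25/4=6, 25 mod 4=1
i=0  r:6+0->6  c:2·1+0->2
col: 12 vs 2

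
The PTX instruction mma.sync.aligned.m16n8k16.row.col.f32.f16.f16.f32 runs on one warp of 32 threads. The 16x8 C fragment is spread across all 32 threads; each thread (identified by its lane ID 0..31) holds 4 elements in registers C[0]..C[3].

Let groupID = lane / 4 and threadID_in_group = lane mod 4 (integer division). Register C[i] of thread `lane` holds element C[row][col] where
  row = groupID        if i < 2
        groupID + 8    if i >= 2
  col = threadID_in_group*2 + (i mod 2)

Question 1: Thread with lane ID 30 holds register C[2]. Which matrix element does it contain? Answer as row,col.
lane 30=>30/4=7, 30 mod 4=2
i=2  r:7+8=>15  c:2·2+0=>4

15,4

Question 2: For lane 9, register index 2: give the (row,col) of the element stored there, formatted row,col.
10,2

lane 9->9/4=2, 9 mod 4=1
i=2  r:2+8->10  c:2·1+0->2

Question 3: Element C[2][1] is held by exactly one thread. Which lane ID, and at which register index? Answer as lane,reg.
r=2⇒gr=2,Rb=0  c=1⇒th=0,odd=1
L=2*4+0=8  i=0*2+1=1

8,1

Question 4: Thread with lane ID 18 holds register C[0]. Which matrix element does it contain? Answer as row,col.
18: gid=4,tid=2
[0] (4+0,2*2+0) = (4,4)

4,4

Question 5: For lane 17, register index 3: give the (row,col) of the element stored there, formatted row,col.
12,3

L=17=>grp=17>>2=4, tig=17&3=1
[3]=>row 4+8=12  col 1·2+1=3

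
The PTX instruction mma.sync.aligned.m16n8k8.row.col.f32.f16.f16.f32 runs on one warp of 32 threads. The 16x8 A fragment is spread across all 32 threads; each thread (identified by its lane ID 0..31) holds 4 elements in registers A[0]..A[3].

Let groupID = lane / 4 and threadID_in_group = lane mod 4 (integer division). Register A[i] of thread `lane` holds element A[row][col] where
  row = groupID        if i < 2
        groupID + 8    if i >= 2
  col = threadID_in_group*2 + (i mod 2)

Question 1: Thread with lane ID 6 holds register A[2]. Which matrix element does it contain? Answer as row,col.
9,4

6: g=1,t=2
[2] (1+8,2*2+0) = (9,4)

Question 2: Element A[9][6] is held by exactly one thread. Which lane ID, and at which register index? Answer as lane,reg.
r: 9->gid=1,r8=1  c: 6->tid=3,i&1=0
L=1*4+3=7  i=1*2+0=2

7,2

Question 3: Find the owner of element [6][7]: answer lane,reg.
r=6⇒gr=6,Rb=0  c=7⇒th=3,odd=1
L=6*4+3=27  i=0*2+1=1

27,1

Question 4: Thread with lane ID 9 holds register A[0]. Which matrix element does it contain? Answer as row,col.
9: grp=2,tig=1
[0] (2+0,1*2+0) = (2,2)

2,2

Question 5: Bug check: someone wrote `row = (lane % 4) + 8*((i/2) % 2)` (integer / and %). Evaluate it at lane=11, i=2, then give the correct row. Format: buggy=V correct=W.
`(lane % 4) + 8*((i/2) % 2)`[11,2]->11
lane 11->11/4=2, 11 mod 4=3
i=2  r:2+8->10  c:2·3+0->6
row: 11 vs 10

buggy=11 correct=10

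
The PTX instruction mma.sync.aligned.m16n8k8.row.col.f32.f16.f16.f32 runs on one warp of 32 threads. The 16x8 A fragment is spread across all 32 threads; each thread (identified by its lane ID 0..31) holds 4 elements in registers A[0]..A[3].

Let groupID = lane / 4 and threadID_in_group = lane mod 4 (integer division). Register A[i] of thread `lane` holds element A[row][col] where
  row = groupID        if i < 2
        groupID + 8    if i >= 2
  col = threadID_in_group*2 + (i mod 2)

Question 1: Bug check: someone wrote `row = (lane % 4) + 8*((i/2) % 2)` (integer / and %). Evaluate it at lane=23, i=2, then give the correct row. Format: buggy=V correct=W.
`(lane % 4) + 8*((i/2) % 2)`[23,2]=>11
lane 23: grp=5 (23/4), tig=3 (23%4)
i=2: r=5+8=13, c=3*2+0=6
row: 11 vs 13

buggy=11 correct=13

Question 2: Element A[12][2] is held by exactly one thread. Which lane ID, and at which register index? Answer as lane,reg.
17,2

r=12->g=4,rb=1  c=2->t=1,b0=0
L=4*4+1=17  i=1*2+0=2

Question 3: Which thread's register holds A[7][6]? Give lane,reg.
r:7=>grp=7,rB=0  c:6=>tig=3,lo=0
L=7*4+3=31  i=0*2+0=0

31,0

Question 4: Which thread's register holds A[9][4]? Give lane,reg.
6,2

r:9=>grp=1,rB=1  c:4=>tig=2,lo=0
L=1*4+2=6  i=1*2+0=2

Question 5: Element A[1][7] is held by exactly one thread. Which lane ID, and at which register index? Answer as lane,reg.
r=1->g=1,rb=0  c=7->t=3,b0=1
L=1*4+3=7  i=0*2+1=1

7,1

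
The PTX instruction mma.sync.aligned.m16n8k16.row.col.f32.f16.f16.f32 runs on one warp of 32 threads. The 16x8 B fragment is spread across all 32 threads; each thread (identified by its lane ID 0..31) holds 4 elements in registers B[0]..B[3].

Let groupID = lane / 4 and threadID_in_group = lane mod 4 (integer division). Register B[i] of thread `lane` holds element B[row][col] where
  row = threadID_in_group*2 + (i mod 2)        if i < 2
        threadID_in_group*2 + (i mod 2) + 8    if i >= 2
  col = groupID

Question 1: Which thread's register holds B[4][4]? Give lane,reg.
18,0

c=4->g=4  r=4->rb=0,t=2,b0=0
L=4*4+2=18  i=0*2+0=0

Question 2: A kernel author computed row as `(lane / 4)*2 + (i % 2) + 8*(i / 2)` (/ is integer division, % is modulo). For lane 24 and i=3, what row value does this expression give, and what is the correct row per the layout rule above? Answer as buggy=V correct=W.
`(lane / 4)*2 + (i % 2) + 8*(i / 2)`[24,3]->21
lane 24->24/4=6, 24 mod 4=0
i=3  r:2·0+1+8->9  c:6
row: 21 vs 9

buggy=21 correct=9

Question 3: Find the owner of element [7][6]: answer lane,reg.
c:6=>grp=6  r:7=>rB=0,tig=3,lo=1
L=6*4+3=27  i=0*2+1=1

27,1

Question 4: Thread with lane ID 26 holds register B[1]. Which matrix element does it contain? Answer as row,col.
lane 26->26/4=6, 26 mod 4=2
i=1  r:2·2+1+0->5  c:6

5,6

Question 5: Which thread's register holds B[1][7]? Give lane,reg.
28,1

c=7->g=7  r=1->rb=0,t=0,b0=1
L=7*4+0=28  i=0*2+1=1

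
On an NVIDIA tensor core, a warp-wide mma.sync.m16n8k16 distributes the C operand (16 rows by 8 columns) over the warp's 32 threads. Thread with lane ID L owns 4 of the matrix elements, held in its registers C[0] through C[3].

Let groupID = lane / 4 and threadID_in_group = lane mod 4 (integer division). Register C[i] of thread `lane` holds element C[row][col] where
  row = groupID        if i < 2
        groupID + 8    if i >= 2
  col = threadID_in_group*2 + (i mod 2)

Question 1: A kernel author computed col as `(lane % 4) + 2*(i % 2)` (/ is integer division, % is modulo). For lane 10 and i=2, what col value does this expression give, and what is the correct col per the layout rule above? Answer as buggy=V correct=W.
`(lane % 4) + 2*(i % 2)`[10,2]->2
lane 10: gid=2 (10/4), tid=2 (10%4)
i=2: r=2+8=10, c=2*2+0=4
col: 2 vs 4

buggy=2 correct=4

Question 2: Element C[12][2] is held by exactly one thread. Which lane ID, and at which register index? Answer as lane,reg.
17,2

r=12⇒gr=4,Rb=1  c=2⇒th=1,odd=0
L=4*4+1=17  i=1*2+0=2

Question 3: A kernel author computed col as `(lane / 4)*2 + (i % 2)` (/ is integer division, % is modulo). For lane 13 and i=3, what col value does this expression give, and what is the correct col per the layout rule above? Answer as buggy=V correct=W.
buggy=7 correct=3

`(lane / 4)*2 + (i % 2)`[13,3]→7
lane 13→13/4=3, 13 mod 4=1
i=3  r:3+8→11  c:2·1+1→3
col: 7 vs 3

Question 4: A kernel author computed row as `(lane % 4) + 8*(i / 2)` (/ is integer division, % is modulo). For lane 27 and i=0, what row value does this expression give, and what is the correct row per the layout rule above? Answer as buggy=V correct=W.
buggy=3 correct=6

`(lane % 4) + 8*(i / 2)`[27,0]→3
lane 27→27/4=6, 27 mod 4=3
i=0  r:6+0→6  c:2·3+0→6
row: 3 vs 6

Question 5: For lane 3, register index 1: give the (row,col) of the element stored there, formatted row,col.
0,7

lane 3: gr=0 (3/4), th=3 (3%4)
i=1: r=0+0=0, c=3*2+1=7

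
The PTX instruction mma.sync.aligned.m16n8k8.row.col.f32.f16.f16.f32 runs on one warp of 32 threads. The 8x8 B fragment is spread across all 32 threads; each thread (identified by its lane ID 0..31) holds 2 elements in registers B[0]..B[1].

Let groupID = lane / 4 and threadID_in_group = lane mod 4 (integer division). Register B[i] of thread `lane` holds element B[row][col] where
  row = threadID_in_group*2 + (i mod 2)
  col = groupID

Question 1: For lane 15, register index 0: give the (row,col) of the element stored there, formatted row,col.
6,3

lane 15⇒15/4=3, 15 mod 4=3
i=0  r:2·3+0⇒6  c:3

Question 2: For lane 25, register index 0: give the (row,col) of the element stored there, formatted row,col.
lane 25: gid=6 (25/4), tid=1 (25%4)
i=0: r=1*2+0=2, c=gid=6

2,6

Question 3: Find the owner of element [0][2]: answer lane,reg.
c=2->g=2  r=0->t=0,b0=0
L=2*4+0=8  i=0=0

8,0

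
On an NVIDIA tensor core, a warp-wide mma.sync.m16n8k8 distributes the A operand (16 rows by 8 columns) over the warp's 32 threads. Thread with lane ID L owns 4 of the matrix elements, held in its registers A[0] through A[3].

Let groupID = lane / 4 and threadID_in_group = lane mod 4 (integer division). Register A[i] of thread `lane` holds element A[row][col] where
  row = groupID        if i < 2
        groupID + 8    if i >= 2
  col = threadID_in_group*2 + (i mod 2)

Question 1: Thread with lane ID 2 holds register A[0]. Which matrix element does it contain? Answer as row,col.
2: G=0,T=2
[0] (0+0,2*2+0) = (0,4)

0,4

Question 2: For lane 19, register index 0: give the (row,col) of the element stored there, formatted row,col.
4,6

19: G=4,T=3
[0] (4+0,3*2+0) = (4,6)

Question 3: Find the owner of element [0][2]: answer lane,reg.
1,0

r:0=>grp=0,rB=0  c:2=>tig=1,lo=0
L=0*4+1=1  i=0*2+0=0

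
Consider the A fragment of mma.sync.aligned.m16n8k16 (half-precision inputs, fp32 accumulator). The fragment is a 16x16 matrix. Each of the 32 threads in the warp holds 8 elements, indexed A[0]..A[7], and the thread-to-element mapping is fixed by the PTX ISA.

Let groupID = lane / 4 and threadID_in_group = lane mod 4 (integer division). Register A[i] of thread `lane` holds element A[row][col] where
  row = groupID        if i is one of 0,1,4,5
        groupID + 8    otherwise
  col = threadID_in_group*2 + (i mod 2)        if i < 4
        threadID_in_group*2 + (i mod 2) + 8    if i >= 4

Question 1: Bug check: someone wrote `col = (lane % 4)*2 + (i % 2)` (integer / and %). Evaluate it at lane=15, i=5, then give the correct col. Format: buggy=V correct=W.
buggy=7 correct=15

`(lane % 4)*2 + (i % 2)`[15,5]->7
L=15->g=15>>2=3, t=15&3=3
[5]->row 3+0=3  col 3·2+1+8=15
col: 7 vs 15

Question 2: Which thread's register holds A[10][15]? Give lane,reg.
11,7

r=10→G=2,rhi=1  c=15→chi=1,T=3,p=1
L=2*4+3=11  i=1*4+1*2+1=7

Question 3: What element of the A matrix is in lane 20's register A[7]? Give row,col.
lane 20: gid=5 (20/4), tid=0 (20%4)
i=7: r=5+8=13, c=0*2+1+8=9

13,9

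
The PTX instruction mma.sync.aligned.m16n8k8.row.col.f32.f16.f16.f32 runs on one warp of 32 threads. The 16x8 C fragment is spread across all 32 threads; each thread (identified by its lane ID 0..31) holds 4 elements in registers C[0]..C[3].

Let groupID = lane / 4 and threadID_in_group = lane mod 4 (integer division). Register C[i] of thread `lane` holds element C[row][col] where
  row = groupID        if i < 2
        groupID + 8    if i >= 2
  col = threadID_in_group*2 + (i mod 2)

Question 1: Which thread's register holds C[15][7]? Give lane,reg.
31,3

r: 15->gid=7,r8=1  c: 7->tid=3,i&1=1
L=7*4+3=31  i=1*2+1=3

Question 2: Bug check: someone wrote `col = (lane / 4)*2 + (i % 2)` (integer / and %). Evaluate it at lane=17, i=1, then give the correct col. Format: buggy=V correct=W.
buggy=9 correct=3

`(lane / 4)*2 + (i % 2)`[17,1]→9
L=17→G=17>>2=4, T=17&3=1
[1]→row 4+0=4  col 1·2+1=3
col: 9 vs 3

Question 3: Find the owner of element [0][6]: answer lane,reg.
r=0⇒gr=0,Rb=0  c=6⇒th=3,odd=0
L=0*4+3=3  i=0*2+0=0

3,0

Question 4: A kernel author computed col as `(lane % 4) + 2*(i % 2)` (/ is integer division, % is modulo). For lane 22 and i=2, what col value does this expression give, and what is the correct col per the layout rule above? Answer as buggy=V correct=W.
`(lane % 4) + 2*(i % 2)`[22,2]->2
22: g=5,t=2
[2] (5+8,2*2+0) = (13,4)
col: 2 vs 4

buggy=2 correct=4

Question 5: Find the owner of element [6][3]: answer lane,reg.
25,1

r=6->g=6,rb=0  c=3->t=1,b0=1
L=6*4+1=25  i=0*2+1=1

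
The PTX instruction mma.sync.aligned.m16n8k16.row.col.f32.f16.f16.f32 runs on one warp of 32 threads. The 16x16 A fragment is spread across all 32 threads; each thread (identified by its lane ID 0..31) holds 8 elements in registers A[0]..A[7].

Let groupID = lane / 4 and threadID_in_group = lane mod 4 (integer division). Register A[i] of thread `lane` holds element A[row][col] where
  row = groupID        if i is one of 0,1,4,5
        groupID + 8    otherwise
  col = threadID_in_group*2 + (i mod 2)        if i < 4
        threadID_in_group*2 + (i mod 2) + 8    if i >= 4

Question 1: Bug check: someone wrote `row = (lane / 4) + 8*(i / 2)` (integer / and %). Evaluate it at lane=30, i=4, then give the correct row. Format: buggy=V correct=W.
`(lane / 4) + 8*(i / 2)`[30,4]->23
lane 30->30/4=7, 30 mod 4=2
i=4  r:7+0->7  c:2·2+0+8->12
row: 23 vs 7

buggy=23 correct=7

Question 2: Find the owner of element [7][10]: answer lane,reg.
r:7=>grp=7,rB=0  c:10=>cB=1,tig=1,lo=0
L=7*4+1=29  i=1*4+0*2+0=4

29,4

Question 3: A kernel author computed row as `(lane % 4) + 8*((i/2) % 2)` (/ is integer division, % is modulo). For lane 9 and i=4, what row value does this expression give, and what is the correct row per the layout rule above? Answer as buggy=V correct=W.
buggy=1 correct=2

`(lane % 4) + 8*((i/2) % 2)`[9,4]⇒1
lane 9⇒9/4=2, 9 mod 4=1
i=4  r:2+0⇒2  c:2·1+0+8⇒10
row: 1 vs 2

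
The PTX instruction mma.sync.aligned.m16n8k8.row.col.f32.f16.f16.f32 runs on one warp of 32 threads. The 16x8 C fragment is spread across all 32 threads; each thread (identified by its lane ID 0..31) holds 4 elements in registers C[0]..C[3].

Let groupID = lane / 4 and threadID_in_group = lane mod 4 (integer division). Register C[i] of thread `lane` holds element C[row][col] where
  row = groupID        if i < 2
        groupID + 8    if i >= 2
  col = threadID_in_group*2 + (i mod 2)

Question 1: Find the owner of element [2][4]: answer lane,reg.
r:2=>grp=2,rB=0  c:4=>tig=2,lo=0
L=2*4+2=10  i=0*2+0=0

10,0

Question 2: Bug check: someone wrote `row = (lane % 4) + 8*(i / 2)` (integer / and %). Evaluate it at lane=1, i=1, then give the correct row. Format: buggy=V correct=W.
buggy=1 correct=0

`(lane % 4) + 8*(i / 2)`[1,1]->1
lane 1: gid=0 (1/4), tid=1 (1%4)
i=1: r=0+0=0, c=1*2+1=3
row: 1 vs 0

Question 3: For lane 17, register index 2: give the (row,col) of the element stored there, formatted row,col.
12,2

17: gid=4,tid=1
[2] (4+8,1*2+0) = (12,2)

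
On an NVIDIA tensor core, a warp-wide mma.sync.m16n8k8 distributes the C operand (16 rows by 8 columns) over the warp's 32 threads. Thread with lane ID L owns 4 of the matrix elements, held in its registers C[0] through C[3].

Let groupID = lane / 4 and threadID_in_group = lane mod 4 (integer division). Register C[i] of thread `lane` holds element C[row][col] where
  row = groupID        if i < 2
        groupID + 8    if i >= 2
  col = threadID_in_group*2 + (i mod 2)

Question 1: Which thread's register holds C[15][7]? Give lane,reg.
31,3

r=15⇒gr=7,Rb=1  c=7⇒th=3,odd=1
L=7*4+3=31  i=1*2+1=3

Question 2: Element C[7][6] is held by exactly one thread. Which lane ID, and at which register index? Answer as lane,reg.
r=7→G=7,rhi=0  c=6→T=3,p=0
L=7*4+3=31  i=0*2+0=0

31,0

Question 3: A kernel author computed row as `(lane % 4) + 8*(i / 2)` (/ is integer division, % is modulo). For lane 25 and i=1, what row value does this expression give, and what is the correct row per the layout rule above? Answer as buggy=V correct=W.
buggy=1 correct=6

`(lane % 4) + 8*(i / 2)`[25,1]=>1
lane 25=>25/4=6, 25 mod 4=1
i=1  r:6+0=>6  c:2·1+1=>3
row: 1 vs 6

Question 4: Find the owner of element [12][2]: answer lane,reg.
17,2

r=12->g=4,rb=1  c=2->t=1,b0=0
L=4*4+1=17  i=1*2+0=2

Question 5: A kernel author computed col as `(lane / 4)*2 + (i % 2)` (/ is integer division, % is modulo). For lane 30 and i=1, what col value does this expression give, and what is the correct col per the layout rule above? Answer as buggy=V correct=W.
`(lane / 4)*2 + (i % 2)`[30,1]→15
lane 30→30/4=7, 30 mod 4=2
i=1  r:7+0→7  c:2·2+1→5
col: 15 vs 5

buggy=15 correct=5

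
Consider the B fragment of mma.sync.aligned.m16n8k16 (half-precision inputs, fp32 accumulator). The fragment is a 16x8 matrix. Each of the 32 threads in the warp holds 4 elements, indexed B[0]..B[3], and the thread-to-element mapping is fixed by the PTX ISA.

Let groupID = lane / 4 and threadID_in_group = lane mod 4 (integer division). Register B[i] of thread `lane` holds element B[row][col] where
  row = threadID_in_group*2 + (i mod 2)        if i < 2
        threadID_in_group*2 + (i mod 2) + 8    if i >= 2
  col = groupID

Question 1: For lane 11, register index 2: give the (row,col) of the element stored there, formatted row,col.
14,2

L=11⇒gr=11>>2=2, th=11&3=3
[2]⇒row 3·2+0+8=14  col gr=2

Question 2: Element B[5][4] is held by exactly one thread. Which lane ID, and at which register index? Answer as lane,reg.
18,1

c: 4->gid=4  r: 5->r8=0,tid=2,i&1=1
L=4*4+2=18  i=0*2+1=1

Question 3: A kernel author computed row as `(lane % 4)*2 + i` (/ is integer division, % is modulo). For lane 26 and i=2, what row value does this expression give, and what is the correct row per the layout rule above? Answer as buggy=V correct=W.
buggy=6 correct=12

`(lane % 4)*2 + i`[26,2]->6
26: g=6,t=2
[2] (2*2+0+8,6) = (12,6)
row: 6 vs 12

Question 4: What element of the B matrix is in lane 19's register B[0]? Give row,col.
19: grp=4,tig=3
[0] (3*2+0+0,4) = (6,4)

6,4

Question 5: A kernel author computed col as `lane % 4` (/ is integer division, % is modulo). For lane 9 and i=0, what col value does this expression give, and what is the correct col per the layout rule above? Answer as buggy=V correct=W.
`lane % 4`[9,0]→1
lane 9→9/4=2, 9 mod 4=1
i=0  r:2·1+0+0→2  c:2
col: 1 vs 2

buggy=1 correct=2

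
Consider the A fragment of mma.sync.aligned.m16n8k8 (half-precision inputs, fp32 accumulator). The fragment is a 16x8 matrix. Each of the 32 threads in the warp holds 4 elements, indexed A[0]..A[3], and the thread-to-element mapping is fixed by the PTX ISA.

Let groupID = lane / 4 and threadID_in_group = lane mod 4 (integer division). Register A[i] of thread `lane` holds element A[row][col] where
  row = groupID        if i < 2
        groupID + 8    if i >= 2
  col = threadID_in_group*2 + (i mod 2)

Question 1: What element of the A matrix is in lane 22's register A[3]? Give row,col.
lane 22->22/4=5, 22 mod 4=2
i=3  r:5+8->13  c:2·2+1->5

13,5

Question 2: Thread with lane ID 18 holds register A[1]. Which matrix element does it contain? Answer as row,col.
4,5

lane 18: grp=4 (18/4), tig=2 (18%4)
i=1: r=4+0=4, c=2*2+1=5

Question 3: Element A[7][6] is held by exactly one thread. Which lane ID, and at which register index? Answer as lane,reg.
r=7→G=7,rhi=0  c=6→T=3,p=0
L=7*4+3=31  i=0*2+0=0

31,0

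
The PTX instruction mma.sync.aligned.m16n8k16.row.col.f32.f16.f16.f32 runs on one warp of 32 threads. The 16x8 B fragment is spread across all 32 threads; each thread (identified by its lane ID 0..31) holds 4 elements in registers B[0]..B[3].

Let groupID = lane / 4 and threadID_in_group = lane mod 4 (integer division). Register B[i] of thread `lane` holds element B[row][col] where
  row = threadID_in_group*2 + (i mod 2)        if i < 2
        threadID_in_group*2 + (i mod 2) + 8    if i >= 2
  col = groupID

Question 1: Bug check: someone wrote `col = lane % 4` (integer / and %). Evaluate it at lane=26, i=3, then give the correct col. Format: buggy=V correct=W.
`lane % 4`[26,3]->2
L=26->g=26>>2=6, t=26&3=2
[3]->row 2·2+1+8=13  col g=6
col: 2 vs 6

buggy=2 correct=6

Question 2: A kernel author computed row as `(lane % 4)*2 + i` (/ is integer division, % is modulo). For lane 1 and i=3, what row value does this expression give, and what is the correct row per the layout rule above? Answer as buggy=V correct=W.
buggy=5 correct=11

`(lane % 4)*2 + i`[1,3]=>5
1: grp=0,tig=1
[3] (1*2+1+8,0) = (11,0)
row: 5 vs 11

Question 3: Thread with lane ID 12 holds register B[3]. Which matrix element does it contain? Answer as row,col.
9,3

L=12⇒gr=12>>2=3, th=12&3=0
[3]⇒row 0·2+1+8=9  col gr=3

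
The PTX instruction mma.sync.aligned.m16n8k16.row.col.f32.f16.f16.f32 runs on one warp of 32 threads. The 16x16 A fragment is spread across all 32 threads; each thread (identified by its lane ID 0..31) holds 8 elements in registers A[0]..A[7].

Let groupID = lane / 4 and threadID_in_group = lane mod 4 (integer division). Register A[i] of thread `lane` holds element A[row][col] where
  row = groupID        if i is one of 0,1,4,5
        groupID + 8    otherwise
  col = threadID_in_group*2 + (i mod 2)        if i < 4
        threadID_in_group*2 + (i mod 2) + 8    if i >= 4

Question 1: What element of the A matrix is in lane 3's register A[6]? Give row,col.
lane 3->3/4=0, 3 mod 4=3
i=6  r:0+8->8  c:2·3+0+8->14

8,14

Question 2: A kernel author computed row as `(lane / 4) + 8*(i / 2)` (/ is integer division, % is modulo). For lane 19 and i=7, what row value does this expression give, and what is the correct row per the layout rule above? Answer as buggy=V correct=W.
`(lane / 4) + 8*(i / 2)`[19,7]->28
19: gid=4,tid=3
[7] (4+8,3*2+1+8) = (12,15)
row: 28 vs 12

buggy=28 correct=12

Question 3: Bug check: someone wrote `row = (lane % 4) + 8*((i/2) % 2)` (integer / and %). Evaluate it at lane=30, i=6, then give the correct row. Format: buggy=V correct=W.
`(lane % 4) + 8*((i/2) % 2)`[30,6]→10
30: G=7,T=2
[6] (7+8,2*2+0+8) = (15,12)
row: 10 vs 15

buggy=10 correct=15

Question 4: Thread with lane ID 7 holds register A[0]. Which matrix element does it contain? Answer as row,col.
1,6

lane 7: G=1 (7/4), T=3 (7%4)
i=0: r=1+0=1, c=3*2+0+0=6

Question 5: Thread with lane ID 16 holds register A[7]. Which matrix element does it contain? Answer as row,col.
12,9

lane 16⇒16/4=4, 16 mod 4=0
i=7  r:4+8⇒12  c:2·0+1+8⇒9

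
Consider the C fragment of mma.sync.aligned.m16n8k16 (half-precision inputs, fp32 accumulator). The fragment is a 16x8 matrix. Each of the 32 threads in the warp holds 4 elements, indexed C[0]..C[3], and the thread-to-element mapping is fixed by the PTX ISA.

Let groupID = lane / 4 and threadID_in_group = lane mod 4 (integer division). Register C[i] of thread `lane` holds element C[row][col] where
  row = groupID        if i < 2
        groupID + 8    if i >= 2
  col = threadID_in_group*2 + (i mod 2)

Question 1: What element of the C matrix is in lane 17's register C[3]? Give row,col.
12,3

lane 17: gr=4 (17/4), th=1 (17%4)
i=3: r=4+8=12, c=1*2+1=3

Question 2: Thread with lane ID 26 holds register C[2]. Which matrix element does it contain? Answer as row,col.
14,4

26: grp=6,tig=2
[2] (6+8,2*2+0) = (14,4)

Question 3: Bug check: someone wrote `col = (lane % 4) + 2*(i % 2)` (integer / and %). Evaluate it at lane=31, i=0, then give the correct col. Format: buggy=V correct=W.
buggy=3 correct=6

`(lane % 4) + 2*(i % 2)`[31,0]⇒3
31: gr=7,th=3
[0] (7+0,3*2+0) = (7,6)
col: 3 vs 6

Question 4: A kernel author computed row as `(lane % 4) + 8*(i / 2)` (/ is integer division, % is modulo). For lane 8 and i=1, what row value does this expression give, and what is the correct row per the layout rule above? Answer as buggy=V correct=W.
`(lane % 4) + 8*(i / 2)`[8,1]→0
lane 8→8/4=2, 8 mod 4=0
i=1  r:2+0→2  c:2·0+1→1
row: 0 vs 2

buggy=0 correct=2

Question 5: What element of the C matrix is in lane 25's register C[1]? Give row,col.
6,3

lane 25: grp=6 (25/4), tig=1 (25%4)
i=1: r=6+0=6, c=1*2+1=3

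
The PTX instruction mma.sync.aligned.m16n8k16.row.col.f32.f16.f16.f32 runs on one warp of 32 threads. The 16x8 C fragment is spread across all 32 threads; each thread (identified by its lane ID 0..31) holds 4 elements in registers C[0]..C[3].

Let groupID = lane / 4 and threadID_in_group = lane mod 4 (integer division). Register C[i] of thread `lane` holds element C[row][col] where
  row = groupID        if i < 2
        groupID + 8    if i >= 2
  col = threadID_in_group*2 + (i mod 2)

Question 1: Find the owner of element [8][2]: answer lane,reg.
r: 8->gid=0,r8=1  c: 2->tid=1,i&1=0
L=0*4+1=1  i=1*2+0=2

1,2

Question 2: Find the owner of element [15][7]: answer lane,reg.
31,3

r:15=>grp=7,rB=1  c:7=>tig=3,lo=1
L=7*4+3=31  i=1*2+1=3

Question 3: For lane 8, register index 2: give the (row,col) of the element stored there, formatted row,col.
8: gid=2,tid=0
[2] (2+8,0*2+0) = (10,0)

10,0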